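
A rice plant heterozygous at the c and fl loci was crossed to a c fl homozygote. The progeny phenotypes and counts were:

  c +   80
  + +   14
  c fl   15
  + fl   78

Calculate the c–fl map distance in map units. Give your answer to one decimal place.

The two most frequent classes, + fl (78) and c + (80), are the parental types, so the F1 was + fl / c +.
The recombinant classes are + + and c fl: 14 + 15 = 29.
Recombination frequency = 29/187 = 0.1551 ≈ 15.5%, i.e. 15.5 map units.

15.5 map units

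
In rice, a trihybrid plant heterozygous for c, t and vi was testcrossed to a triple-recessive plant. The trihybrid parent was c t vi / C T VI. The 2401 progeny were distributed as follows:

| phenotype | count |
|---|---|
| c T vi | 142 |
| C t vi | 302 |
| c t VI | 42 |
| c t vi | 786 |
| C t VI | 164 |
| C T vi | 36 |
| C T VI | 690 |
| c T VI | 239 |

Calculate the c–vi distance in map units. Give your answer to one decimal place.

25.8 map units

The two rarest classes, c t VI and C T vi, are the double crossovers. Comparing them with the parentals, only the vi allele has switched, so vi is the middle locus and the order is t – vi – c.
Crossovers in the vi–c interval produce the single-crossover classes C t vi and c T VI (302 + 239 = 541) plus the double crossovers (78).
RF(vi–c) = (541 + 78) / 2401 = 619/2401 = 0.2578 → 25.8 map units.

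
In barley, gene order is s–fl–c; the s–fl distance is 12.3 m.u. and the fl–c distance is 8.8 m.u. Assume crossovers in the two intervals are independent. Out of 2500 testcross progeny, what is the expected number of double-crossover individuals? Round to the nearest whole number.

Map distances give recombination frequencies of 0.123 and 0.088 for the two intervals.
With no interference, expected double-crossover frequency = 0.123 × 0.088 = 0.01082.
Expected number = 0.01082 × 2500 = 27.06 ≈ 27.

27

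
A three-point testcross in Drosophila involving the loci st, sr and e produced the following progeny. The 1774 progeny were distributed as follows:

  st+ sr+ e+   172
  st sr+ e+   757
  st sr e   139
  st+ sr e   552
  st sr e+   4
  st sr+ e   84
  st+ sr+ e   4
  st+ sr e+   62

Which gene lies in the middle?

The two most frequent reciprocal classes, st+ sr e and st sr+ e+, are the parental types, so the F1 was st+ sr e / st sr+ e+.
The two rarest classes, st+ sr+ e and st sr e+, are the double crossovers. Comparing them with the parentals, only the sr allele has switched, so sr is the middle locus and the order is e – sr – st.

sr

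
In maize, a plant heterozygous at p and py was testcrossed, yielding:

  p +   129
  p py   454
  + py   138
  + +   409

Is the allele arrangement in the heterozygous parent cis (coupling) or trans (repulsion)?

cis

The two most frequent classes are + + (409) and p py (454); these are the parental (non-recombinant) types.
So the F1 carried + + on one chromosome and p py on the other — the recessive alleles are on the same chromosome (cis / coupling).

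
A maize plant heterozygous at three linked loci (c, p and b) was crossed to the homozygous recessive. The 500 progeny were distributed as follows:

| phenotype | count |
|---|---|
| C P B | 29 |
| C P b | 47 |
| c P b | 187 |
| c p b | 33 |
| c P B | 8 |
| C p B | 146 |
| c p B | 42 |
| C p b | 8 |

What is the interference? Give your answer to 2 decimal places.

0.02

The two most frequent reciprocal classes, C p B and c P b, are the parental types, so the F1 was C p B / c P b.
The two rarest classes, C p b and c P B, are the double crossovers. Comparing them with the parentals, only the b allele has switched, so b is the middle locus and the order is c – b – p.
c–b: (89 + 16)/500 = 0.2100; b–p: (62 + 16)/500 = 0.1560.
Expected DCO frequency = 0.2100 × 0.1560 ≈ 0.03276; observed = 16/500 ≈ 0.03200.
Coefficient of coincidence = 0.03200/0.03276 ≈ 0.98; interference = 1 − 0.98 = 0.02.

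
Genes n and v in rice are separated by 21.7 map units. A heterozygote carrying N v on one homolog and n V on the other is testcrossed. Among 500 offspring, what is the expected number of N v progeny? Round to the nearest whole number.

196

A map distance of 21.7 map units corresponds to a recombination frequency of 0.217.
The F1 is N v / n V, so N v is a parental gamete class with expected frequency (1 − r)/2 = 0.783/2 = 0.3915.
Expected number = 0.3915 × 500 = 195.75 ≈ 196.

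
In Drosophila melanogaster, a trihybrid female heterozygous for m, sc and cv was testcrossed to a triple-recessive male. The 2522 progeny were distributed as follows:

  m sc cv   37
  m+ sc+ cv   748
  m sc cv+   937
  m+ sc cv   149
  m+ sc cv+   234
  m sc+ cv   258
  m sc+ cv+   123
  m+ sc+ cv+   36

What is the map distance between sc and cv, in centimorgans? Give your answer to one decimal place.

The two most frequent reciprocal classes, m+ sc+ cv and m sc cv+, are the parental types, so the F1 was m+ sc+ cv / m sc cv+.
The two rarest classes, m+ sc+ cv+ and m sc cv, are the double crossovers. Comparing them with the parentals, only the cv allele has switched, so cv is the middle locus and the order is m – cv – sc.
Crossovers in the cv–sc interval produce the single-crossover classes m+ sc cv and m sc+ cv+ (149 + 123 = 272) plus the double crossovers (73).
RF(cv–sc) = (272 + 73) / 2522 = 345/2522 = 0.1368 → 13.7 centimorgans.

13.7 centimorgans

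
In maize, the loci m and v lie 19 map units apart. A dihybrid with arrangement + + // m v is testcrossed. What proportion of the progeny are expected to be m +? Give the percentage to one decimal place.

9.5%

A map distance of 19 map units corresponds to a recombination frequency of 0.190.
The F1 is + + / m v, so m + is a recombinant gamete class with expected frequency r/2 = 0.190/2 = 0.0950.
That is 0.0950 = 9.5% of the progeny.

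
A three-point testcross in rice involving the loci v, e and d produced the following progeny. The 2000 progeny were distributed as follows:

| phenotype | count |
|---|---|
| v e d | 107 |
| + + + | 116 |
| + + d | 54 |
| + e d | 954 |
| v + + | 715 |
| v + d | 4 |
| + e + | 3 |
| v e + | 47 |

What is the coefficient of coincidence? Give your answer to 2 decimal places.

0.56

The two most frequent reciprocal classes, v + + and + e d, are the parental types, so the F1 was v + + / + e d.
The two rarest classes, v + d and + e +, are the double crossovers. Comparing them with the parentals, only the d allele has switched, so d is the middle locus and the order is e – d – v.
e–d: (101 + 7)/2000 = 0.0540; d–v: (223 + 7)/2000 = 0.1150.
Expected DCO frequency = 0.0540 × 0.1150 ≈ 0.00621; observed = 7/2000 ≈ 0.00350.
Coefficient of coincidence = 0.00350/0.00621 ≈ 0.56.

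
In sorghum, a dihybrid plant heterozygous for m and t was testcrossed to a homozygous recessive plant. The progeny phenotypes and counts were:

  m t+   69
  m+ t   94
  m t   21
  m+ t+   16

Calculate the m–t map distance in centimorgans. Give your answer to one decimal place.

The two most frequent classes, m+ t (94) and m t+ (69), are the parental types, so the F1 was m+ t / m t+.
The recombinant classes are m+ t+ and m t: 16 + 21 = 37.
Recombination frequency = 37/200 = 0.1850 ≈ 18.5%, i.e. 18.5 centimorgans.

18.5 centimorgans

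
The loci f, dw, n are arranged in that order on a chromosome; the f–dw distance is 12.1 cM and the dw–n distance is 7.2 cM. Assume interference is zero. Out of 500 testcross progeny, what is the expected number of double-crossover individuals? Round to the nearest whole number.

4

Map distances give recombination frequencies of 0.121 and 0.072 for the two intervals.
With no interference, expected double-crossover frequency = 0.121 × 0.072 = 0.00871.
Expected number = 0.00871 × 500 = 4.36 ≈ 4.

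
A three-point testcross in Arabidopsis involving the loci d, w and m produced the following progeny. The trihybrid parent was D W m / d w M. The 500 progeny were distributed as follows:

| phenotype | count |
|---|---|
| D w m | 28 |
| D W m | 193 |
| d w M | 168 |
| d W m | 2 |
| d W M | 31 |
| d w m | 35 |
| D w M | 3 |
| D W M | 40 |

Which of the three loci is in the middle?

d

The two rarest classes, d W m and D w M, are the double crossovers. Comparing them with the parentals, only the d allele has switched, so d is the middle locus and the order is m – d – w.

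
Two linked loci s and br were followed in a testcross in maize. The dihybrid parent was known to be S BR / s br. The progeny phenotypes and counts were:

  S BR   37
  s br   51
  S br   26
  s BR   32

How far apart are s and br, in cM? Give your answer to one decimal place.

The recombinant classes are S br and s BR: 26 + 32 = 58.
Recombination frequency = 58/146 = 0.3973 ≈ 39.7%, i.e. 39.7 cM.

39.7 cM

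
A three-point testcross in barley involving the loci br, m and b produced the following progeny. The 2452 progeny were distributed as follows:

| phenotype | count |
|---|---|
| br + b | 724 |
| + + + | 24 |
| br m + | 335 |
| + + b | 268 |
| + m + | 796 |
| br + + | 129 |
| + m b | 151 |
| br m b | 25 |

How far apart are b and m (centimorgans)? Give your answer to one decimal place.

13.4 centimorgans

The two most frequent reciprocal classes, + m + and br + b, are the parental types, so the F1 was + m + / br + b.
The two rarest classes, + + + and br m b, are the double crossovers. Comparing them with the parentals, only the m allele has switched, so m is the middle locus and the order is br – m – b.
Crossovers in the m–b interval produce the single-crossover classes + m b and br + + (151 + 129 = 280) plus the double crossovers (49).
RF(m–b) = (280 + 49) / 2452 = 329/2452 = 0.1342 → 13.4 centimorgans.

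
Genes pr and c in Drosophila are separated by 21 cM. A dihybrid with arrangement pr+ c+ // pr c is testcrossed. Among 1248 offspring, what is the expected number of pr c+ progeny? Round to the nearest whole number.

131

A map distance of 21 cM corresponds to a recombination frequency of 0.210.
The F1 is pr+ c+ / pr c, so pr c+ is a recombinant gamete class with expected frequency r/2 = 0.210/2 = 0.1050.
Expected number = 0.1050 × 1248 = 131.04 ≈ 131.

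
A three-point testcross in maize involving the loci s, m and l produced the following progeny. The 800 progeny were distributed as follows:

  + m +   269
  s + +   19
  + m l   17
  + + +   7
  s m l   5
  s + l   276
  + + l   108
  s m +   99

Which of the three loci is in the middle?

m

The two most frequent reciprocal classes, s + l and + m +, are the parental types, so the F1 was s + l / + m +.
The two rarest classes, s m l and + + +, are the double crossovers. Comparing them with the parentals, only the m allele has switched, so m is the middle locus and the order is l – m – s.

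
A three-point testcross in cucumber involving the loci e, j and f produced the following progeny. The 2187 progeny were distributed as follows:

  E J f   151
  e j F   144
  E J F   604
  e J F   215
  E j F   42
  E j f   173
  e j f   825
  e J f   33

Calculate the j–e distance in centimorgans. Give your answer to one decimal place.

The two most frequent reciprocal classes, E J F and e j f, are the parental types, so the F1 was E J F / e j f.
The two rarest classes, E j F and e J f, are the double crossovers. Comparing them with the parentals, only the j allele has switched, so j is the middle locus and the order is f – j – e.
Crossovers in the j–e interval produce the single-crossover classes e J F and E j f (215 + 173 = 388) plus the double crossovers (75).
RF(j–e) = (388 + 75) / 2187 = 463/2187 = 0.2117 → 21.2 centimorgans.

21.2 centimorgans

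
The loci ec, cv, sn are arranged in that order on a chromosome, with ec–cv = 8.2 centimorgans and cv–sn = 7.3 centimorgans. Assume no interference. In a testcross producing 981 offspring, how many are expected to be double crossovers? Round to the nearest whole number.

6

Map distances give recombination frequencies of 0.082 and 0.073 for the two intervals.
With no interference, expected double-crossover frequency = 0.082 × 0.073 = 0.00599.
Expected number = 0.00599 × 981 = 5.87 ≈ 6.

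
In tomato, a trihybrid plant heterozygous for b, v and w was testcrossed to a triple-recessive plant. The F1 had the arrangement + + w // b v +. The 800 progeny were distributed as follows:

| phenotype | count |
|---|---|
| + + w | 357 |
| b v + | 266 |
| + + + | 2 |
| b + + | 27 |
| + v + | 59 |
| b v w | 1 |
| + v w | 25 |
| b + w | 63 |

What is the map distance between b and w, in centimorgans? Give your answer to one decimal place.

15.6 centimorgans

The two rarest classes, + + + and b v w, are the double crossovers. Comparing them with the parentals, only the w allele has switched, so w is the middle locus and the order is b – w – v.
Crossovers in the b–w interval produce the single-crossover classes b + w and + v + (63 + 59 = 122) plus the double crossovers (3).
RF(b–w) = (122 + 3) / 800 = 125/800 = 0.1562 → 15.6 centimorgans.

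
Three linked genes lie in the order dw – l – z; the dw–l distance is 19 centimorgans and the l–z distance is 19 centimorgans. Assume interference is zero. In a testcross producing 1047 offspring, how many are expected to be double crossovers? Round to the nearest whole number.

Map distances give recombination frequencies of 0.190 and 0.190 for the two intervals.
With no interference, expected double-crossover frequency = 0.190 × 0.190 = 0.03610.
Expected number = 0.03610 × 1047 = 37.80 ≈ 38.

38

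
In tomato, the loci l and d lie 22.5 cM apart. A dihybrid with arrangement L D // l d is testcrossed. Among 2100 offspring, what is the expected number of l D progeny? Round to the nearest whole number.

236

A map distance of 22.5 cM corresponds to a recombination frequency of 0.225.
The F1 is L D / l d, so l D is a recombinant gamete class with expected frequency r/2 = 0.225/2 = 0.1125.
Expected number = 0.1125 × 2100 = 236.25 ≈ 236.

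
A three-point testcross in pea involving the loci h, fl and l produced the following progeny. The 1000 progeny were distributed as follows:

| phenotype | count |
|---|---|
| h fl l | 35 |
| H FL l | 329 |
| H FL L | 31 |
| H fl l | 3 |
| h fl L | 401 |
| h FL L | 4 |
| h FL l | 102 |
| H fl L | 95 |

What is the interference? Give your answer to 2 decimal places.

The two most frequent reciprocal classes, H FL l and h fl L, are the parental types, so the F1 was H FL l / h fl L.
The two rarest classes, H fl l and h FL L, are the double crossovers. Comparing them with the parentals, only the fl allele has switched, so fl is the middle locus and the order is l – fl – h.
l–fl: (66 + 7)/1000 = 0.0730; fl–h: (197 + 7)/1000 = 0.2040.
Expected DCO frequency = 0.0730 × 0.2040 ≈ 0.01489; observed = 7/1000 ≈ 0.00700.
Coefficient of coincidence = 0.00700/0.01489 ≈ 0.47; interference = 1 − 0.47 = 0.53.

0.53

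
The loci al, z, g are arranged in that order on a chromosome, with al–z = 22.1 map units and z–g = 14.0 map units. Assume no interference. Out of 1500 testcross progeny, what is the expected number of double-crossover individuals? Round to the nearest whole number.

46

Map distances give recombination frequencies of 0.221 and 0.140 for the two intervals.
With no interference, expected double-crossover frequency = 0.221 × 0.140 = 0.03094.
Expected number = 0.03094 × 1500 = 46.41 ≈ 46.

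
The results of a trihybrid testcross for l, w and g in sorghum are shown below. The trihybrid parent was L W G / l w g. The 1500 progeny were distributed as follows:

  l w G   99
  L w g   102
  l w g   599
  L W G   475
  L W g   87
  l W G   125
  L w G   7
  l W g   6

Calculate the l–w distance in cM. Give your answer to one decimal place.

The two rarest classes, L w G and l W g, are the double crossovers. Comparing them with the parentals, only the w allele has switched, so w is the middle locus and the order is g – w – l.
Crossovers in the w–l interval produce the single-crossover classes l W G and L w g (125 + 102 = 227) plus the double crossovers (13).
RF(w–l) = (227 + 13) / 1500 = 240/1500 = 0.1600 → 16.0 cM.

16.0 cM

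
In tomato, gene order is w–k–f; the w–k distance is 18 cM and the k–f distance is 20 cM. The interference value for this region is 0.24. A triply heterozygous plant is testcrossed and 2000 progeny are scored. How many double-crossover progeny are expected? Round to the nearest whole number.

Map distances give recombination frequencies of 0.180 and 0.200 for the two intervals.
With interference 0.24 (so coincidence = 0.76), expected double-crossover frequency = 0.180 × 0.200 × 0.76 = 0.02736.
Expected number = 0.02736 × 2000 = 54.72 ≈ 55.

55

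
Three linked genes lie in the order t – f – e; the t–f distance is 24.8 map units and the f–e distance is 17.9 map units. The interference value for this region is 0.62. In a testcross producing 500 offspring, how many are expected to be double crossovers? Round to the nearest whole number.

8

Map distances give recombination frequencies of 0.248 and 0.179 for the two intervals.
With interference 0.62 (so coincidence = 0.38), expected double-crossover frequency = 0.248 × 0.179 × 0.38 = 0.01687.
Expected number = 0.01687 × 500 = 8.43 ≈ 8.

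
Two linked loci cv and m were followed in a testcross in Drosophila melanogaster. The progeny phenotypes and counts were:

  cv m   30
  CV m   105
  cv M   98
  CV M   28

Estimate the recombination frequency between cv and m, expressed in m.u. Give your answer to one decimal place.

The two most frequent classes, CV m (105) and cv M (98), are the parental types, so the F1 was CV m / cv M.
The recombinant classes are CV M and cv m: 28 + 30 = 58.
Recombination frequency = 58/261 = 0.2222 ≈ 22.2%, i.e. 22.2 m.u.

22.2 m.u.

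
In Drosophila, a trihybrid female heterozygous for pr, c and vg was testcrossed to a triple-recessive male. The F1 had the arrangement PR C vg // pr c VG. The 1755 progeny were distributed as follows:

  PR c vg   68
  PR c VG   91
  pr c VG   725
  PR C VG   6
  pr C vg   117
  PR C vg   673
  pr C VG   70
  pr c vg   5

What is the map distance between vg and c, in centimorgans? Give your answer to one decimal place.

8.5 centimorgans

The two rarest classes, PR C VG and pr c vg, are the double crossovers. Comparing them with the parentals, only the vg allele has switched, so vg is the middle locus and the order is c – vg – pr.
Crossovers in the c–vg interval produce the single-crossover classes PR c vg and pr C VG (68 + 70 = 138) plus the double crossovers (11).
RF(c–vg) = (138 + 11) / 1755 = 149/1755 = 0.0849 → 8.5 centimorgans.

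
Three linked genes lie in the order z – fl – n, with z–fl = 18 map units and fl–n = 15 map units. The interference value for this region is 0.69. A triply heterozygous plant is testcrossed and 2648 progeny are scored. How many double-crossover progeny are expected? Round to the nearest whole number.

22

Map distances give recombination frequencies of 0.180 and 0.150 for the two intervals.
With interference 0.69 (so coincidence = 0.31), expected double-crossover frequency = 0.180 × 0.150 × 0.31 = 0.00837.
Expected number = 0.00837 × 2648 = 22.16 ≈ 22.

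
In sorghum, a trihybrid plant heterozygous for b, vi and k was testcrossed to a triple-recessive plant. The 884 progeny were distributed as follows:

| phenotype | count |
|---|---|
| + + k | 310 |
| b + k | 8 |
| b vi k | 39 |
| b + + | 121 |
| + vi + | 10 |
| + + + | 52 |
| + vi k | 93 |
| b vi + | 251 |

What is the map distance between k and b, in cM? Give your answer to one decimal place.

The two most frequent reciprocal classes, b vi + and + + k, are the parental types, so the F1 was b vi + / + + k.
The two rarest classes, + vi + and b + k, are the double crossovers. Comparing them with the parentals, only the b allele has switched, so b is the middle locus and the order is k – b – vi.
Crossovers in the k–b interval produce the single-crossover classes b vi k and + + + (39 + 52 = 91) plus the double crossovers (18).
RF(k–b) = (91 + 18) / 884 = 109/884 = 0.1233 → 12.3 cM.

12.3 cM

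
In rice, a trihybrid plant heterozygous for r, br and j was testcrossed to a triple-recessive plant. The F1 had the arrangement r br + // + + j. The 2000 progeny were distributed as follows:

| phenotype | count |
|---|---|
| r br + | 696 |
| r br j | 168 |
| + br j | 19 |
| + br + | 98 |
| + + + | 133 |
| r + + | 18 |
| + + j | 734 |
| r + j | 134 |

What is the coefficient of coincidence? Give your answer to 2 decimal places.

0.81

The two rarest classes, r + + and + br j, are the double crossovers. Comparing them with the parentals, only the br allele has switched, so br is the middle locus and the order is r – br – j.
r–br: (232 + 37)/2000 = 0.1345; br–j: (301 + 37)/2000 = 0.1690.
Expected DCO frequency = 0.1345 × 0.1690 ≈ 0.02273; observed = 37/2000 ≈ 0.01850.
Coefficient of coincidence = 0.01850/0.02273 ≈ 0.81.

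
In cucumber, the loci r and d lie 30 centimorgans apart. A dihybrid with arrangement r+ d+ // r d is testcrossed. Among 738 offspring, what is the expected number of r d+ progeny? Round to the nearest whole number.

111

A map distance of 30 centimorgans corresponds to a recombination frequency of 0.300.
The F1 is r+ d+ / r d, so r d+ is a recombinant gamete class with expected frequency r/2 = 0.300/2 = 0.1500.
Expected number = 0.1500 × 738 = 110.70 ≈ 111.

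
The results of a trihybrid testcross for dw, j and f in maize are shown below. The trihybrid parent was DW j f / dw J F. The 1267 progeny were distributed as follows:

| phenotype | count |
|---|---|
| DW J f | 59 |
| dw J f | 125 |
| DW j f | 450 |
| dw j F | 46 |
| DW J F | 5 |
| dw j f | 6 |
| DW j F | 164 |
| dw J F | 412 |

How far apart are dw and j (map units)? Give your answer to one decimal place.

9.2 map units

The two rarest classes, dw j f and DW J F, are the double crossovers. Comparing them with the parentals, only the dw allele has switched, so dw is the middle locus and the order is f – dw – j.
Crossovers in the dw–j interval produce the single-crossover classes DW J f and dw j F (59 + 46 = 105) plus the double crossovers (11).
RF(dw–j) = (105 + 11) / 1267 = 116/1267 = 0.0916 → 9.2 map units.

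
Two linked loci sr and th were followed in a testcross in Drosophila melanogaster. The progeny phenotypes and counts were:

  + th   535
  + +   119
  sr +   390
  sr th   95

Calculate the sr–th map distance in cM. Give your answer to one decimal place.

The two most frequent classes, + th (535) and sr + (390), are the parental types, so the F1 was + th / sr +.
The recombinant classes are + + and sr th: 119 + 95 = 214.
Recombination frequency = 214/1139 = 0.1879 ≈ 18.8%, i.e. 18.8 cM.

18.8 cM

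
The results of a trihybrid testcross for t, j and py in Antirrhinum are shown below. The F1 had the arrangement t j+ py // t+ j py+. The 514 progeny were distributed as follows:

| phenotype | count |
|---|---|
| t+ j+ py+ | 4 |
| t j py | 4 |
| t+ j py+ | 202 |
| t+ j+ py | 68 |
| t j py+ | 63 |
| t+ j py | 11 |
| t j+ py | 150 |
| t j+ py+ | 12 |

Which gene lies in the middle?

The two rarest classes, t j py and t+ j+ py+, are the double crossovers. Comparing them with the parentals, only the j allele has switched, so j is the middle locus and the order is t – j – py.

j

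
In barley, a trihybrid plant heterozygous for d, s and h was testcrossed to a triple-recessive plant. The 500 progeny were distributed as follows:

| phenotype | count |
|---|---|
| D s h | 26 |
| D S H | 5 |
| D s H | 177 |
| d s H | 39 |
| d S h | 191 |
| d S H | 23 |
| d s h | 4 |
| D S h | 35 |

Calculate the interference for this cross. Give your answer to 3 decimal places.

0.065

The two most frequent reciprocal classes, d S h and D s H, are the parental types, so the F1 was d S h / D s H.
The two rarest classes, d s h and D S H, are the double crossovers. Comparing them with the parentals, only the s allele has switched, so s is the middle locus and the order is h – s – d.
h–s: (49 + 9)/500 = 0.1160; s–d: (74 + 9)/500 = 0.1660.
Expected DCO frequency = 0.1160 × 0.1660 ≈ 0.01926; observed = 9/500 ≈ 0.01800.
Coefficient of coincidence = 0.01800/0.01926 ≈ 0.935; interference = 1 − 0.935 = 0.065.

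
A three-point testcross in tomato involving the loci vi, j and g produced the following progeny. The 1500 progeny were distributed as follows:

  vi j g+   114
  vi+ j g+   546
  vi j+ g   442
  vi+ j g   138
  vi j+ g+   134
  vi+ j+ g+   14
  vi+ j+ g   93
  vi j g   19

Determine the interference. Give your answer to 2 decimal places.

0.32

The two most frequent reciprocal classes, vi j+ g and vi+ j g+, are the parental types, so the F1 was vi j+ g / vi+ j g+.
The two rarest classes, vi j g and vi+ j+ g+, are the double crossovers. Comparing them with the parentals, only the j allele has switched, so j is the middle locus and the order is vi – j – g.
vi–j: (207 + 33)/1500 = 0.1600; j–g: (272 + 33)/1500 = 0.2033.
Expected DCO frequency = 0.1600 × 0.2033 ≈ 0.03253; observed = 33/1500 ≈ 0.02200.
Coefficient of coincidence = 0.02200/0.03253 ≈ 0.68; interference = 1 − 0.68 = 0.32.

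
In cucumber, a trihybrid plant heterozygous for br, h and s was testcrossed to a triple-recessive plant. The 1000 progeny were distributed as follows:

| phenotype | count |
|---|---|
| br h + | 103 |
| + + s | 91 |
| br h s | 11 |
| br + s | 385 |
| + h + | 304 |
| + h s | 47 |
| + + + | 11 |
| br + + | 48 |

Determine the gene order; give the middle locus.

h

The two most frequent reciprocal classes, br + s and + h +, are the parental types, so the F1 was br + s / + h +.
The two rarest classes, br h s and + + +, are the double crossovers. Comparing them with the parentals, only the h allele has switched, so h is the middle locus and the order is br – h – s.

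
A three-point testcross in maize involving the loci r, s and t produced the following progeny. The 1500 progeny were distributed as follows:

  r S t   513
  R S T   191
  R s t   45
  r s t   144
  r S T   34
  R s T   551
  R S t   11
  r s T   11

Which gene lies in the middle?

r

The two most frequent reciprocal classes, R s T and r S t, are the parental types, so the F1 was R s T / r S t.
The two rarest classes, r s T and R S t, are the double crossovers. Comparing them with the parentals, only the r allele has switched, so r is the middle locus and the order is t – r – s.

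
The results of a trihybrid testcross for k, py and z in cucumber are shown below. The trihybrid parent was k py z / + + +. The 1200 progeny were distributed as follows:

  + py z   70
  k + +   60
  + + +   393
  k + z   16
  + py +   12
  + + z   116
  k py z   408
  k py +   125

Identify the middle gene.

The two rarest classes, k + z and + py +, are the double crossovers. Comparing them with the parentals, only the py allele has switched, so py is the middle locus and the order is k – py – z.

py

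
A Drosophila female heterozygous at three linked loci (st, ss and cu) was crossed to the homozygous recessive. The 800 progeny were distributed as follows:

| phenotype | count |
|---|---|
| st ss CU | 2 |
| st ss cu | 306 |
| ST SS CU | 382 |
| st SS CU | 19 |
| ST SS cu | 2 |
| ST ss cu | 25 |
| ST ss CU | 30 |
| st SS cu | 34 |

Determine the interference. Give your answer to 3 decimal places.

0.020

The two most frequent reciprocal classes, ST SS CU and st ss cu, are the parental types, so the F1 was ST SS CU / st ss cu.
The two rarest classes, ST SS cu and st ss CU, are the double crossovers. Comparing them with the parentals, only the cu allele has switched, so cu is the middle locus and the order is ss – cu – st.
ss–cu: (64 + 4)/800 = 0.0850; cu–st: (44 + 4)/800 = 0.0600.
Expected DCO frequency = 0.0850 × 0.0600 ≈ 0.00510; observed = 4/800 ≈ 0.00500.
Coefficient of coincidence = 0.00500/0.00510 ≈ 0.980; interference = 1 − 0.980 = 0.020.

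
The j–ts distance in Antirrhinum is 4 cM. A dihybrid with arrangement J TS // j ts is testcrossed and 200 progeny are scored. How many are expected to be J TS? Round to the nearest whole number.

A map distance of 4 cM corresponds to a recombination frequency of 0.040.
The F1 is J TS / j ts, so J TS is a parental gamete class with expected frequency (1 − r)/2 = 0.960/2 = 0.4800.
Expected number = 0.4800 × 200 = 96.00 ≈ 96.

96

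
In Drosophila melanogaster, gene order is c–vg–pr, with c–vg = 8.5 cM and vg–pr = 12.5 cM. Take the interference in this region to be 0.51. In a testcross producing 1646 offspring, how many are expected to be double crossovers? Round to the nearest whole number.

Map distances give recombination frequencies of 0.085 and 0.125 for the two intervals.
With interference 0.51 (so coincidence = 0.49), expected double-crossover frequency = 0.085 × 0.125 × 0.49 = 0.00521.
Expected number = 0.00521 × 1646 = 8.57 ≈ 9.

9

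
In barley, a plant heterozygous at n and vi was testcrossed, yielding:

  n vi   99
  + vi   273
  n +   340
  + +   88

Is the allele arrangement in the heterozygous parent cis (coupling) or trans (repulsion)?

trans

The two most frequent classes are + vi (273) and n + (340); these are the parental (non-recombinant) types.
So the F1 carried + vi on one chromosome and n + on the other — the recessive alleles are on opposite chromosomes (trans / repulsion).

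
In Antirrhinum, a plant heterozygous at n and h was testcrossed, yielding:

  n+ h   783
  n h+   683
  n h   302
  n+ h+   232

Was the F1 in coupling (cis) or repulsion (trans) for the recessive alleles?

trans

The two most frequent classes are n+ h (783) and n h+ (683); these are the parental (non-recombinant) types.
So the F1 carried n+ h on one chromosome and n h+ on the other — the recessive alleles are on opposite chromosomes (trans / repulsion).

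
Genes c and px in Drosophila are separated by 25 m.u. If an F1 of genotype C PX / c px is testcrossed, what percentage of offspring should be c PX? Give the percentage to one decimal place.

A map distance of 25 m.u. corresponds to a recombination frequency of 0.250.
The F1 is C PX / c px, so c PX is a recombinant gamete class with expected frequency r/2 = 0.250/2 = 0.1250.
That is 0.1250 = 12.5% of the progeny.

12.5%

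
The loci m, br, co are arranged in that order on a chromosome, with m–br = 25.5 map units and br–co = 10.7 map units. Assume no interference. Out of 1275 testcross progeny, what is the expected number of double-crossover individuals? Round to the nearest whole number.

35

Map distances give recombination frequencies of 0.255 and 0.107 for the two intervals.
With no interference, expected double-crossover frequency = 0.255 × 0.107 = 0.02729.
Expected number = 0.02729 × 1275 = 34.79 ≈ 35.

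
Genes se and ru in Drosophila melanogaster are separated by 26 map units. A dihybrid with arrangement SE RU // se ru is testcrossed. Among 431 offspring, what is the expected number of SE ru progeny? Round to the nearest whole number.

A map distance of 26 map units corresponds to a recombination frequency of 0.260.
The F1 is SE RU / se ru, so SE ru is a recombinant gamete class with expected frequency r/2 = 0.260/2 = 0.1300.
Expected number = 0.1300 × 431 = 56.03 ≈ 56.

56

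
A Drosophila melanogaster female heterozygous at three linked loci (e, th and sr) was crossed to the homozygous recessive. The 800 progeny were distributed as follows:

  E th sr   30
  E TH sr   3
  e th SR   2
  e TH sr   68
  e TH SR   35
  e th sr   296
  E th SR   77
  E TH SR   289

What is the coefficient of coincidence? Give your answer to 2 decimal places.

The two most frequent reciprocal classes, E TH SR and e th sr, are the parental types, so the F1 was E TH SR / e th sr.
The two rarest classes, E TH sr and e th SR, are the double crossovers. Comparing them with the parentals, only the sr allele has switched, so sr is the middle locus and the order is th – sr – e.
th–sr: (145 + 5)/800 = 0.1875; sr–e: (65 + 5)/800 = 0.0875.
Expected DCO frequency = 0.1875 × 0.0875 ≈ 0.01641; observed = 5/800 ≈ 0.00625.
Coefficient of coincidence = 0.00625/0.01641 ≈ 0.38.

0.38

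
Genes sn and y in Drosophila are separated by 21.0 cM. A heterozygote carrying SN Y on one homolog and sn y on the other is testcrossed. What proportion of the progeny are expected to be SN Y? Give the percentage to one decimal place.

A map distance of 21.0 cM corresponds to a recombination frequency of 0.210.
The F1 is SN Y / sn y, so SN Y is a parental gamete class with expected frequency (1 − r)/2 = 0.790/2 = 0.3950.
That is 0.3950 = 39.5% of the progeny.

39.5%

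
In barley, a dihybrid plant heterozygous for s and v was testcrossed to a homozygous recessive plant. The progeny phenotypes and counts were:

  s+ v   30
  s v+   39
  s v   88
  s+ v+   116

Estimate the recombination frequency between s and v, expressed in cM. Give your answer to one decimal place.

The two most frequent classes, s+ v+ (116) and s v (88), are the parental types, so the F1 was s+ v+ / s v.
The recombinant classes are s+ v and s v+: 30 + 39 = 69.
Recombination frequency = 69/273 = 0.2527 ≈ 25.3%, i.e. 25.3 cM.

25.3 cM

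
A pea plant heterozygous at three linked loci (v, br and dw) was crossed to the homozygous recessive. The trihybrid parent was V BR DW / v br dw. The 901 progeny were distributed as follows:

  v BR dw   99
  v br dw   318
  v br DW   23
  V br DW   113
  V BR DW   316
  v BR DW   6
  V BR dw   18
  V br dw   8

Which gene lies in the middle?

v

The two rarest classes, v BR DW and V br dw, are the double crossovers. Comparing them with the parentals, only the v allele has switched, so v is the middle locus and the order is br – v – dw.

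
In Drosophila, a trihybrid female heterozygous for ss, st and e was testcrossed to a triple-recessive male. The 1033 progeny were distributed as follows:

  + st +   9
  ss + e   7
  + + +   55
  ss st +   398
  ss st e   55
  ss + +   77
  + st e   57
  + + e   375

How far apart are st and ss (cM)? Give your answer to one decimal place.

14.5 cM

The two most frequent reciprocal classes, + + e and ss st +, are the parental types, so the F1 was + + e / ss st +.
The two rarest classes, ss + e and + st +, are the double crossovers. Comparing them with the parentals, only the ss allele has switched, so ss is the middle locus and the order is st – ss – e.
Crossovers in the st–ss interval produce the single-crossover classes + st e and ss + + (57 + 77 = 134) plus the double crossovers (16).
RF(st–ss) = (134 + 16) / 1033 = 150/1033 = 0.1452 → 14.5 cM.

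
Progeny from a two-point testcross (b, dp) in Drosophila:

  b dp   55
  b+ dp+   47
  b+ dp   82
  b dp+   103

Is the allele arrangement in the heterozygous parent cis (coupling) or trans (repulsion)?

trans

The two most frequent classes are b+ dp (82) and b dp+ (103); these are the parental (non-recombinant) types.
So the F1 carried b+ dp on one chromosome and b dp+ on the other — the recessive alleles are on opposite chromosomes (trans / repulsion).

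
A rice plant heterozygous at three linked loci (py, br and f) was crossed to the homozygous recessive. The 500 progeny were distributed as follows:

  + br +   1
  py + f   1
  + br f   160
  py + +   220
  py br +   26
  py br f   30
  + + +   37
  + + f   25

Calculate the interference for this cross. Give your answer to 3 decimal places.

The two most frequent reciprocal classes, + br f and py + +, are the parental types, so the F1 was + br f / py + +.
The two rarest classes, + br + and py + f, are the double crossovers. Comparing them with the parentals, only the f allele has switched, so f is the middle locus and the order is py – f – br.
py–f: (67 + 2)/500 = 0.1380; f–br: (51 + 2)/500 = 0.1060.
Expected DCO frequency = 0.1380 × 0.1060 ≈ 0.01463; observed = 2/500 ≈ 0.00400.
Coefficient of coincidence = 0.00400/0.01463 ≈ 0.273; interference = 1 − 0.273 = 0.727.

0.727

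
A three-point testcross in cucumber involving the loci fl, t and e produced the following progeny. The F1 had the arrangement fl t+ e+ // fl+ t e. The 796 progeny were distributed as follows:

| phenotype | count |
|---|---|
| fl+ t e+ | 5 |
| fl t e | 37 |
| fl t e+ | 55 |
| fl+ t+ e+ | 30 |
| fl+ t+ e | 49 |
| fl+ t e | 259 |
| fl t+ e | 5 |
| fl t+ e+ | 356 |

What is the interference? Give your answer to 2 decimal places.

0.09

The two rarest classes, fl t+ e and fl+ t e+, are the double crossovers. Comparing them with the parentals, only the e allele has switched, so e is the middle locus and the order is t – e – fl.
t–e: (104 + 10)/796 = 0.1432; e–fl: (67 + 10)/796 = 0.0967.
Expected DCO frequency = 0.1432 × 0.0967 ≈ 0.01385; observed = 10/796 ≈ 0.01256.
Coefficient of coincidence = 0.01256/0.01385 ≈ 0.91; interference = 1 − 0.91 = 0.09.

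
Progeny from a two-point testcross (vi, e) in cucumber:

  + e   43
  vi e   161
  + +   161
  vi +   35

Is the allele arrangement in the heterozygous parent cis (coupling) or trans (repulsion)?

The two most frequent classes are + + (161) and vi e (161); these are the parental (non-recombinant) types.
So the F1 carried + + on one chromosome and vi e on the other — the recessive alleles are on the same chromosome (cis / coupling).

cis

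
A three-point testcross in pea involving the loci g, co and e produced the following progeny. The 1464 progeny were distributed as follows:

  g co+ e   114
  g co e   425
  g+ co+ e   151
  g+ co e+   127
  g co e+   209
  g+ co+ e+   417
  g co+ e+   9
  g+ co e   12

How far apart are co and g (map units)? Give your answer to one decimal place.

The two most frequent reciprocal classes, g+ co+ e+ and g co e, are the parental types, so the F1 was g+ co+ e+ / g co e.
The two rarest classes, g co+ e+ and g+ co e, are the double crossovers. Comparing them with the parentals, only the g allele has switched, so g is the middle locus and the order is co – g – e.
Crossovers in the co–g interval produce the single-crossover classes g+ co e+ and g co+ e (127 + 114 = 241) plus the double crossovers (21).
RF(co–g) = (241 + 21) / 1464 = 262/1464 = 0.1790 → 17.9 map units.

17.9 map units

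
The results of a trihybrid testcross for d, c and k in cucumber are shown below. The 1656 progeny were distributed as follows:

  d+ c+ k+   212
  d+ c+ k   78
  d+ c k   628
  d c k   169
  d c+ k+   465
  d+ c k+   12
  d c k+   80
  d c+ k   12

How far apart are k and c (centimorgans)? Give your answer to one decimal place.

11.0 centimorgans

The two most frequent reciprocal classes, d c+ k+ and d+ c k, are the parental types, so the F1 was d c+ k+ / d+ c k.
The two rarest classes, d c+ k and d+ c k+, are the double crossovers. Comparing them with the parentals, only the k allele has switched, so k is the middle locus and the order is d – k – c.
Crossovers in the k–c interval produce the single-crossover classes d c k+ and d+ c+ k (80 + 78 = 158) plus the double crossovers (24).
RF(k–c) = (158 + 24) / 1656 = 182/1656 = 0.1099 → 11.0 centimorgans.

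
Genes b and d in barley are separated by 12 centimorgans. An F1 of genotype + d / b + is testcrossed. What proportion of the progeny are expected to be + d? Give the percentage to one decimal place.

44.0%

A map distance of 12 centimorgans corresponds to a recombination frequency of 0.120.
The F1 is + d / b +, so + d is a parental gamete class with expected frequency (1 − r)/2 = 0.880/2 = 0.4400.
That is 0.4400 = 44.0% of the progeny.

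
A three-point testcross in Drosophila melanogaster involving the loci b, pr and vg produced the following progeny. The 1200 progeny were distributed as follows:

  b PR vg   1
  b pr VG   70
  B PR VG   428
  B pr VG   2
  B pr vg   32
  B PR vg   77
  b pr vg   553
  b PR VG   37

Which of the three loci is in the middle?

pr

The two most frequent reciprocal classes, b pr vg and B PR VG, are the parental types, so the F1 was b pr vg / B PR VG.
The two rarest classes, b PR vg and B pr VG, are the double crossovers. Comparing them with the parentals, only the pr allele has switched, so pr is the middle locus and the order is b – pr – vg.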